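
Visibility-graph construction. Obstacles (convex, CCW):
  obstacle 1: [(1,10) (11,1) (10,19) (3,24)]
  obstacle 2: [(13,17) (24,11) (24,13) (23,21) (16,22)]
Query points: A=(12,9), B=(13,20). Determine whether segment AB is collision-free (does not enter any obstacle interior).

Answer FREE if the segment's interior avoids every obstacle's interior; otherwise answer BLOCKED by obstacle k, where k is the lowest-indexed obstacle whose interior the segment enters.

Obstacle 1 [(1,10) (11,1) (10,19) (3,24)]:
  edge (1,10)–(11,1): clear
  edge (11,1)–(10,19): clear
  edge (10,19)–(3,24): clear
  edge (3,24)–(1,10): clear
  midpoint (25/2,29/2) outside
  → clear
Obstacle 2 [(13,17) (24,11) (24,13) (23,21) (16,22)]:
  edge (13,17)–(24,11): clear
  edge (24,11)–(24,13): clear
  edge (24,13)–(23,21): clear
  edge (23,21)–(16,22): clear
  edge (16,22)–(13,17): clear
  midpoint (25/2,29/2) outside
  → clear

FREE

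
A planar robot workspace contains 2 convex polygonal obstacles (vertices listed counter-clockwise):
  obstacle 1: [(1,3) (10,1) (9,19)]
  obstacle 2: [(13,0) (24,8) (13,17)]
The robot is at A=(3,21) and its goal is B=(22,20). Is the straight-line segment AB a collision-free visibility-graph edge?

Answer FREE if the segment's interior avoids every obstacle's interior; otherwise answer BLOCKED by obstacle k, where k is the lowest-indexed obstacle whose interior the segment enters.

FREE

Obstacle 1 [(1,3) (10,1) (9,19)]:
  edge (1,3)–(10,1): clear
  edge (10,1)–(9,19): clear
  edge (9,19)–(1,3): clear
  midpoint (25/2,41/2) outside
  → clear
Obstacle 2 [(13,0) (24,8) (13,17)]:
  edge (13,0)–(24,8): clear
  edge (24,8)–(13,17): clear
  edge (13,17)–(13,0): clear
  midpoint (25/2,41/2) outside
  → clear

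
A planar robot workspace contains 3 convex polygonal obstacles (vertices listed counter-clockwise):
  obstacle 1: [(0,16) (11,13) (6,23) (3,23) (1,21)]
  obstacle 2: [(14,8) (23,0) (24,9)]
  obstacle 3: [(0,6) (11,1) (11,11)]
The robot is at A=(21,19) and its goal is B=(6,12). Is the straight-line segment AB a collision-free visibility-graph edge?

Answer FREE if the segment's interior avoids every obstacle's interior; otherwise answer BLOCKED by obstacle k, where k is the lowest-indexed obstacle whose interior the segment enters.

Obstacle 1 [(0,16) (11,13) (6,23) (3,23) (1,21)]:
  edge (0,16)–(11,13): crosses AB
  edge (11,13)–(6,23): crosses AB
  edge (6,23)–(3,23): clear
  edge (3,23)–(1,21): clear
  edge (1,21)–(0,16): clear
  → BLOCKED
Obstacle 2 [(14,8) (23,0) (24,9)]:
  edge (14,8)–(23,0): clear
  edge (23,0)–(24,9): clear
  edge (24,9)–(14,8): clear
  midpoint (27/2,31/2) outside
  → clear
Obstacle 3 [(0,6) (11,1) (11,11)]:
  edge (0,6)–(11,1): clear
  edge (11,1)–(11,11): clear
  edge (11,11)–(0,6): clear
  midpoint (27/2,31/2) outside
  → clear

BLOCKED by obstacle 1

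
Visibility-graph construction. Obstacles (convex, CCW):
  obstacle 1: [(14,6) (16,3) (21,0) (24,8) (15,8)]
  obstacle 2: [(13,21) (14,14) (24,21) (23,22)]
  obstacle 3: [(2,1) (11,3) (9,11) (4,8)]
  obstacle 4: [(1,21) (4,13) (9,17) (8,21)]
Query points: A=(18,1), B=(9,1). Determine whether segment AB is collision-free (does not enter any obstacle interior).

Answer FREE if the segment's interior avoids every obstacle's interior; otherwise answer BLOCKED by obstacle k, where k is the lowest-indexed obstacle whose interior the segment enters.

FREE

Obstacle 1 [(14,6) (16,3) (21,0) (24,8) (15,8)]:
  edge (14,6)–(16,3): clear
  edge (16,3)–(21,0): clear
  edge (21,0)–(24,8): clear
  edge (24,8)–(15,8): clear
  edge (15,8)–(14,6): clear
  midpoint (27/2,1) outside
  → clear
Obstacle 2 [(13,21) (14,14) (24,21) (23,22)]:
  edge (13,21)–(14,14): clear
  edge (14,14)–(24,21): clear
  edge (24,21)–(23,22): clear
  edge (23,22)–(13,21): clear
  midpoint (27/2,1) outside
  → clear
Obstacle 3 [(2,1) (11,3) (9,11) (4,8)]:
  edge (2,1)–(11,3): clear
  edge (11,3)–(9,11): clear
  edge (9,11)–(4,8): clear
  edge (4,8)–(2,1): clear
  midpoint (27/2,1) outside
  → clear
Obstacle 4 [(1,21) (4,13) (9,17) (8,21)]:
  edge (1,21)–(4,13): clear
  edge (4,13)–(9,17): clear
  edge (9,17)–(8,21): clear
  edge (8,21)–(1,21): clear
  midpoint (27/2,1) outside
  → clear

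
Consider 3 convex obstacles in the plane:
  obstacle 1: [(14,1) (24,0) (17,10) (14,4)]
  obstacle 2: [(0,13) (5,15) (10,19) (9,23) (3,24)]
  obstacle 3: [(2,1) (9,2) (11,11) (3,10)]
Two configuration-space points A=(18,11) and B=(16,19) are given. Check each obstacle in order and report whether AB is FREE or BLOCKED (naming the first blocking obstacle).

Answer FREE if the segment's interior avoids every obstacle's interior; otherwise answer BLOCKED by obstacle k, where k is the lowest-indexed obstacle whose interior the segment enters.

Obstacle 1 [(14,1) (24,0) (17,10) (14,4)]:
  edge (14,1)–(24,0): clear
  edge (24,0)–(17,10): clear
  edge (17,10)–(14,4): clear
  edge (14,4)–(14,1): clear
  midpoint (17,15) outside
  → clear
Obstacle 2 [(0,13) (5,15) (10,19) (9,23) (3,24)]:
  edge (0,13)–(5,15): clear
  edge (5,15)–(10,19): clear
  edge (10,19)–(9,23): clear
  edge (9,23)–(3,24): clear
  edge (3,24)–(0,13): clear
  midpoint (17,15) outside
  → clear
Obstacle 3 [(2,1) (9,2) (11,11) (3,10)]:
  edge (2,1)–(9,2): clear
  edge (9,2)–(11,11): clear
  edge (11,11)–(3,10): clear
  edge (3,10)–(2,1): clear
  midpoint (17,15) outside
  → clear

FREE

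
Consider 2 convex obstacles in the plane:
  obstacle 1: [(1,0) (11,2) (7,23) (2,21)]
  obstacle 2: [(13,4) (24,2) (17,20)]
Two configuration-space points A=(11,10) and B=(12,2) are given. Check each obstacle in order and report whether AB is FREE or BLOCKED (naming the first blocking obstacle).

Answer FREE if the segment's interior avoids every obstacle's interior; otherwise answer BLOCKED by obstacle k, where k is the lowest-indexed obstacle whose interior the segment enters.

Obstacle 1 [(1,0) (11,2) (7,23) (2,21)]:
  edge (1,0)–(11,2): clear
  edge (11,2)–(7,23): clear
  edge (7,23)–(2,21): clear
  edge (2,21)–(1,0): clear
  midpoint (23/2,6) outside
  → clear
Obstacle 2 [(13,4) (24,2) (17,20)]:
  edge (13,4)–(24,2): clear
  edge (24,2)–(17,20): clear
  edge (17,20)–(13,4): clear
  midpoint (23/2,6) outside
  → clear

FREE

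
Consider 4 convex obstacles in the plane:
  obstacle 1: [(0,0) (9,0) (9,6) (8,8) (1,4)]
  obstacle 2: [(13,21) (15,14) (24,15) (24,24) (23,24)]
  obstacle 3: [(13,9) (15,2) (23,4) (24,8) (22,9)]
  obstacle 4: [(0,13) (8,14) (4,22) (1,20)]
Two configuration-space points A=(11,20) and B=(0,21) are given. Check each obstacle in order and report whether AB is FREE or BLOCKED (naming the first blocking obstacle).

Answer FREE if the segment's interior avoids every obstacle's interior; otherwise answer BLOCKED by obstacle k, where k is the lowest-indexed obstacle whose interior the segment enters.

Obstacle 1 [(0,0) (9,0) (9,6) (8,8) (1,4)]:
  edge (0,0)–(9,0): clear
  edge (9,0)–(9,6): clear
  edge (9,6)–(8,8): clear
  edge (8,8)–(1,4): clear
  edge (1,4)–(0,0): clear
  midpoint (11/2,41/2) outside
  → clear
Obstacle 2 [(13,21) (15,14) (24,15) (24,24) (23,24)]:
  edge (13,21)–(15,14): clear
  edge (15,14)–(24,15): clear
  edge (24,15)–(24,24): clear
  edge (24,24)–(23,24): clear
  edge (23,24)–(13,21): clear
  midpoint (11/2,41/2) outside
  → clear
Obstacle 3 [(13,9) (15,2) (23,4) (24,8) (22,9)]:
  edge (13,9)–(15,2): clear
  edge (15,2)–(23,4): clear
  edge (23,4)–(24,8): clear
  edge (24,8)–(22,9): clear
  edge (22,9)–(13,9): clear
  midpoint (11/2,41/2) outside
  → clear
Obstacle 4 [(0,13) (8,14) (4,22) (1,20)]:
  edge (0,13)–(8,14): clear
  edge (8,14)–(4,22): crosses AB
  edge (4,22)–(1,20): crosses AB
  edge (1,20)–(0,13): clear
  → BLOCKED

BLOCKED by obstacle 4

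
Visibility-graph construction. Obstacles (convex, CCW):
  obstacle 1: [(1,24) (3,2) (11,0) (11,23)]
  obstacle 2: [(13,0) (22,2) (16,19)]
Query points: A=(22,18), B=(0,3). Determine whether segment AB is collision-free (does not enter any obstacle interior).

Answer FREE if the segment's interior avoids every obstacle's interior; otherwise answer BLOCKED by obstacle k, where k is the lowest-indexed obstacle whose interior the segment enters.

Obstacle 1 [(1,24) (3,2) (11,0) (11,23)]:
  edge (1,24)–(3,2): crosses AB
  edge (3,2)–(11,0): clear
  edge (11,0)–(11,23): crosses AB
  edge (11,23)–(1,24): clear
  → BLOCKED
Obstacle 2 [(13,0) (22,2) (16,19)]:
  edge (13,0)–(22,2): clear
  edge (22,2)–(16,19): crosses AB
  edge (16,19)–(13,0): crosses AB
  → BLOCKED

BLOCKED by obstacle 1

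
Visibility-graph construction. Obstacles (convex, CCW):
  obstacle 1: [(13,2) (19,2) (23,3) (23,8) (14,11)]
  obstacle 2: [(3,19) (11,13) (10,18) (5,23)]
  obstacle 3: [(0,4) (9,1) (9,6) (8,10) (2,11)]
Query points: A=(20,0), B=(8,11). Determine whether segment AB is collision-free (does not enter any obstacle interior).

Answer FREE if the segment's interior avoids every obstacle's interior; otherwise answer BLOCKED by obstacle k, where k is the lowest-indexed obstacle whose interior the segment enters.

Obstacle 1 [(13,2) (19,2) (23,3) (23,8) (14,11)]:
  edge (13,2)–(19,2): crosses AB
  edge (19,2)–(23,3): clear
  edge (23,3)–(23,8): clear
  edge (23,8)–(14,11): clear
  edge (14,11)–(13,2): crosses AB
  → BLOCKED
Obstacle 2 [(3,19) (11,13) (10,18) (5,23)]:
  edge (3,19)–(11,13): clear
  edge (11,13)–(10,18): clear
  edge (10,18)–(5,23): clear
  edge (5,23)–(3,19): clear
  midpoint (14,11/2) outside
  → clear
Obstacle 3 [(0,4) (9,1) (9,6) (8,10) (2,11)]:
  edge (0,4)–(9,1): clear
  edge (9,1)–(9,6): clear
  edge (9,6)–(8,10): clear
  edge (8,10)–(2,11): clear
  edge (2,11)–(0,4): clear
  midpoint (14,11/2) outside
  → clear

BLOCKED by obstacle 1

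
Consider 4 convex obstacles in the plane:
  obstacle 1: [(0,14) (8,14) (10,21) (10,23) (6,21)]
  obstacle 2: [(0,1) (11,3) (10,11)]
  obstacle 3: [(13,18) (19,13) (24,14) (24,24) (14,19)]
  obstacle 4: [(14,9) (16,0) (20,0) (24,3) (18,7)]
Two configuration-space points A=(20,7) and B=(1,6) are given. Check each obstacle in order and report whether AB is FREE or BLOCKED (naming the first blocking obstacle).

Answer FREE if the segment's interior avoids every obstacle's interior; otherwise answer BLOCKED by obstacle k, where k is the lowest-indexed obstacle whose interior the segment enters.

BLOCKED by obstacle 2

Obstacle 1 [(0,14) (8,14) (10,21) (10,23) (6,21)]:
  edge (0,14)–(8,14): clear
  edge (8,14)–(10,21): clear
  edge (10,21)–(10,23): clear
  edge (10,23)–(6,21): clear
  edge (6,21)–(0,14): clear
  midpoint (21/2,13/2) outside
  → clear
Obstacle 2 [(0,1) (11,3) (10,11)]:
  edge (0,1)–(11,3): clear
  edge (11,3)–(10,11): crosses AB
  edge (10,11)–(0,1): crosses AB
  → BLOCKED
Obstacle 3 [(13,18) (19,13) (24,14) (24,24) (14,19)]:
  edge (13,18)–(19,13): clear
  edge (19,13)–(24,14): clear
  edge (24,14)–(24,24): clear
  edge (24,24)–(14,19): clear
  edge (14,19)–(13,18): clear
  midpoint (21/2,13/2) outside
  → clear
Obstacle 4 [(14,9) (16,0) (20,0) (24,3) (18,7)]:
  edge (14,9)–(16,0): crosses AB
  edge (16,0)–(20,0): clear
  edge (20,0)–(24,3): clear
  edge (24,3)–(18,7): crosses AB
  edge (18,7)–(14,9): clear
  → BLOCKED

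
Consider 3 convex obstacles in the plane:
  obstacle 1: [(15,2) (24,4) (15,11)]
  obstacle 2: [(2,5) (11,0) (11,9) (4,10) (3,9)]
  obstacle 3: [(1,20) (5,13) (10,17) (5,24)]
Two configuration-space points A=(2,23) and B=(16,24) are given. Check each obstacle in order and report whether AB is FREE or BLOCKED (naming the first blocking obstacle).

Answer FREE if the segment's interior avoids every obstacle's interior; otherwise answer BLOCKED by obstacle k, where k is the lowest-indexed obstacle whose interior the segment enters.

Obstacle 1 [(15,2) (24,4) (15,11)]:
  edge (15,2)–(24,4): clear
  edge (24,4)–(15,11): clear
  edge (15,11)–(15,2): clear
  midpoint (9,47/2) outside
  → clear
Obstacle 2 [(2,5) (11,0) (11,9) (4,10) (3,9)]:
  edge (2,5)–(11,0): clear
  edge (11,0)–(11,9): clear
  edge (11,9)–(4,10): clear
  edge (4,10)–(3,9): clear
  edge (3,9)–(2,5): clear
  midpoint (9,47/2) outside
  → clear
Obstacle 3 [(1,20) (5,13) (10,17) (5,24)]:
  edge (1,20)–(5,13): clear
  edge (5,13)–(10,17): clear
  edge (10,17)–(5,24): crosses AB
  edge (5,24)–(1,20): crosses AB
  → BLOCKED

BLOCKED by obstacle 3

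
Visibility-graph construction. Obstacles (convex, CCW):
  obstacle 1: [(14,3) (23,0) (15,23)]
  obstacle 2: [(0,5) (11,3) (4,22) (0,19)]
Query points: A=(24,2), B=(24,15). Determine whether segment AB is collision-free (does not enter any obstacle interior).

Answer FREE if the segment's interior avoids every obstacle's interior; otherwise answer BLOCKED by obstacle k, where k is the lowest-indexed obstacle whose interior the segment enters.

Obstacle 1 [(14,3) (23,0) (15,23)]:
  edge (14,3)–(23,0): clear
  edge (23,0)–(15,23): clear
  edge (15,23)–(14,3): clear
  midpoint (24,17/2) outside
  → clear
Obstacle 2 [(0,5) (11,3) (4,22) (0,19)]:
  edge (0,5)–(11,3): clear
  edge (11,3)–(4,22): clear
  edge (4,22)–(0,19): clear
  edge (0,19)–(0,5): clear
  midpoint (24,17/2) outside
  → clear

FREE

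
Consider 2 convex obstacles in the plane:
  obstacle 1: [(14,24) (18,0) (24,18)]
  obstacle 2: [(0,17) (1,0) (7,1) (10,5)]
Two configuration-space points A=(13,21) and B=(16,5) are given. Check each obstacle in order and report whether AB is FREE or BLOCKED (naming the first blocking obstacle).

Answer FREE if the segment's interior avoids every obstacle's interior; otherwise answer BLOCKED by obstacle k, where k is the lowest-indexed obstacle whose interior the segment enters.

FREE

Obstacle 1 [(14,24) (18,0) (24,18)]:
  edge (14,24)–(18,0): clear
  edge (18,0)–(24,18): clear
  edge (24,18)–(14,24): clear
  midpoint (29/2,13) outside
  → clear
Obstacle 2 [(0,17) (1,0) (7,1) (10,5)]:
  edge (0,17)–(1,0): clear
  edge (1,0)–(7,1): clear
  edge (7,1)–(10,5): clear
  edge (10,5)–(0,17): clear
  midpoint (29/2,13) outside
  → clear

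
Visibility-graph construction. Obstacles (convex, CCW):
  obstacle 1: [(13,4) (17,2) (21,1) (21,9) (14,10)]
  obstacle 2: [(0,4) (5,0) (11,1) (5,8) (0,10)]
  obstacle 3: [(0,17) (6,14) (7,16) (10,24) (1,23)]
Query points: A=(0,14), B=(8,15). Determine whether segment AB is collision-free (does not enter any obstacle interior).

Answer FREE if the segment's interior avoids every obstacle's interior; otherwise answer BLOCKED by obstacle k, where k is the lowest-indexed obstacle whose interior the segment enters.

Obstacle 1 [(13,4) (17,2) (21,1) (21,9) (14,10)]:
  edge (13,4)–(17,2): clear
  edge (17,2)–(21,1): clear
  edge (21,1)–(21,9): clear
  edge (21,9)–(14,10): clear
  edge (14,10)–(13,4): clear
  midpoint (4,29/2) outside
  → clear
Obstacle 2 [(0,4) (5,0) (11,1) (5,8) (0,10)]:
  edge (0,4)–(5,0): clear
  edge (5,0)–(11,1): clear
  edge (11,1)–(5,8): clear
  edge (5,8)–(0,10): clear
  edge (0,10)–(0,4): clear
  midpoint (4,29/2) outside
  → clear
Obstacle 3 [(0,17) (6,14) (7,16) (10,24) (1,23)]:
  edge (0,17)–(6,14): crosses AB
  edge (6,14)–(7,16): crosses AB
  edge (7,16)–(10,24): clear
  edge (10,24)–(1,23): clear
  edge (1,23)–(0,17): clear
  → BLOCKED

BLOCKED by obstacle 3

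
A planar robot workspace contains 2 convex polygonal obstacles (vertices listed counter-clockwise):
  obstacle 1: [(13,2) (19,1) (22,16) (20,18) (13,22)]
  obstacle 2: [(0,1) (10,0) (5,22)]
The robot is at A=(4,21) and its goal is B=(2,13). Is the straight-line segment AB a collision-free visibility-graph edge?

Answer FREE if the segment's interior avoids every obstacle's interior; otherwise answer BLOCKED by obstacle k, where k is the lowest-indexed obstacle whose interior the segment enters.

FREE

Obstacle 1 [(13,2) (19,1) (22,16) (20,18) (13,22)]:
  edge (13,2)–(19,1): clear
  edge (19,1)–(22,16): clear
  edge (22,16)–(20,18): clear
  edge (20,18)–(13,22): clear
  edge (13,22)–(13,2): clear
  midpoint (3,17) outside
  → clear
Obstacle 2 [(0,1) (10,0) (5,22)]:
  edge (0,1)–(10,0): clear
  edge (10,0)–(5,22): clear
  edge (5,22)–(0,1): clear
  midpoint (3,17) outside
  → clear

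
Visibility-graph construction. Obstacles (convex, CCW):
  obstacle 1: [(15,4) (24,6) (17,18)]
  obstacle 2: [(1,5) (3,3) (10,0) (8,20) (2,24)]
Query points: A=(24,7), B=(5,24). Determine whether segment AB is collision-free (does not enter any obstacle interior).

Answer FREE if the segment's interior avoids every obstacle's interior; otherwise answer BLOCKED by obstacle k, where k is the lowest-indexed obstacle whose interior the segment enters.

BLOCKED by obstacle 1

Obstacle 1 [(15,4) (24,6) (17,18)]:
  edge (15,4)–(24,6): clear
  edge (24,6)–(17,18): crosses AB
  edge (17,18)–(15,4): crosses AB
  → BLOCKED
Obstacle 2 [(1,5) (3,3) (10,0) (8,20) (2,24)]:
  edge (1,5)–(3,3): clear
  edge (3,3)–(10,0): clear
  edge (10,0)–(8,20): clear
  edge (8,20)–(2,24): clear
  edge (2,24)–(1,5): clear
  midpoint (29/2,31/2) outside
  → clear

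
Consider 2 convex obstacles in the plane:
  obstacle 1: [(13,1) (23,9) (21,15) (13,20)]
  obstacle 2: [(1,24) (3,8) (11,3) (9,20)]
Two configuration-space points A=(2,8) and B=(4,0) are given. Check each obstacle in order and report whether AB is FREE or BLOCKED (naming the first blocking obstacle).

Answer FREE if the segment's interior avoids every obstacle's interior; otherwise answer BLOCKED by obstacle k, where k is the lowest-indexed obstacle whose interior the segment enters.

Obstacle 1 [(13,1) (23,9) (21,15) (13,20)]:
  edge (13,1)–(23,9): clear
  edge (23,9)–(21,15): clear
  edge (21,15)–(13,20): clear
  edge (13,20)–(13,1): clear
  midpoint (3,4) outside
  → clear
Obstacle 2 [(1,24) (3,8) (11,3) (9,20)]:
  edge (1,24)–(3,8): clear
  edge (3,8)–(11,3): clear
  edge (11,3)–(9,20): clear
  edge (9,20)–(1,24): clear
  midpoint (3,4) outside
  → clear

FREE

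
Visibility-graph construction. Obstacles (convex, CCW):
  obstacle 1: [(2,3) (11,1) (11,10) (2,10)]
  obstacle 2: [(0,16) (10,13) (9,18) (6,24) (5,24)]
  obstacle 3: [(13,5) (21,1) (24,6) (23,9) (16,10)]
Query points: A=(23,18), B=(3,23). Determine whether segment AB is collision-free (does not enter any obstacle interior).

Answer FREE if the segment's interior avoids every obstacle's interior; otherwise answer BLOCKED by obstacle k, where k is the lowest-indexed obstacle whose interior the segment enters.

BLOCKED by obstacle 2

Obstacle 1 [(2,3) (11,1) (11,10) (2,10)]:
  edge (2,3)–(11,1): clear
  edge (11,1)–(11,10): clear
  edge (11,10)–(2,10): clear
  edge (2,10)–(2,3): clear
  midpoint (13,41/2) outside
  → clear
Obstacle 2 [(0,16) (10,13) (9,18) (6,24) (5,24)]:
  edge (0,16)–(10,13): clear
  edge (10,13)–(9,18): clear
  edge (9,18)–(6,24): crosses AB
  edge (6,24)–(5,24): clear
  edge (5,24)–(0,16): crosses AB
  → BLOCKED
Obstacle 3 [(13,5) (21,1) (24,6) (23,9) (16,10)]:
  edge (13,5)–(21,1): clear
  edge (21,1)–(24,6): clear
  edge (24,6)–(23,9): clear
  edge (23,9)–(16,10): clear
  edge (16,10)–(13,5): clear
  midpoint (13,41/2) outside
  → clear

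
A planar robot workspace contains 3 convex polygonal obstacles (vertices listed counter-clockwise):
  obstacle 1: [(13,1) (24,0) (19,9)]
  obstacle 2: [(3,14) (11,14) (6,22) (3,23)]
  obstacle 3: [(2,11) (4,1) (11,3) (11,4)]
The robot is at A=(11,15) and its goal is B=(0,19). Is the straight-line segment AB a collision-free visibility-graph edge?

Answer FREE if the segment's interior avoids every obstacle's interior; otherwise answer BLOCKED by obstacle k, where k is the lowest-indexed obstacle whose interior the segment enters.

Obstacle 1 [(13,1) (24,0) (19,9)]:
  edge (13,1)–(24,0): clear
  edge (24,0)–(19,9): clear
  edge (19,9)–(13,1): clear
  midpoint (11/2,17) outside
  → clear
Obstacle 2 [(3,14) (11,14) (6,22) (3,23)]:
  edge (3,14)–(11,14): clear
  edge (11,14)–(6,22): crosses AB
  edge (6,22)–(3,23): clear
  edge (3,23)–(3,14): crosses AB
  → BLOCKED
Obstacle 3 [(2,11) (4,1) (11,3) (11,4)]:
  edge (2,11)–(4,1): clear
  edge (4,1)–(11,3): clear
  edge (11,3)–(11,4): clear
  edge (11,4)–(2,11): clear
  midpoint (11/2,17) outside
  → clear

BLOCKED by obstacle 2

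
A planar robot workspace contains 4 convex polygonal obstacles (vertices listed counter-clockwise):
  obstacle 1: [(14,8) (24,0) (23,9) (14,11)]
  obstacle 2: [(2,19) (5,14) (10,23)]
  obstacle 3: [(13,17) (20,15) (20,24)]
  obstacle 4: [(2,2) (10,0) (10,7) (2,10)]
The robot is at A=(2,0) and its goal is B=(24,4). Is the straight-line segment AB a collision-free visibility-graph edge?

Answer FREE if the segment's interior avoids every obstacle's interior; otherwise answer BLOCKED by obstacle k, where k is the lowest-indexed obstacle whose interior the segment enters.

BLOCKED by obstacle 1

Obstacle 1 [(14,8) (24,0) (23,9) (14,11)]:
  edge (14,8)–(24,0): crosses AB
  edge (24,0)–(23,9): crosses AB
  edge (23,9)–(14,11): clear
  edge (14,11)–(14,8): clear
  → BLOCKED
Obstacle 2 [(2,19) (5,14) (10,23)]:
  edge (2,19)–(5,14): clear
  edge (5,14)–(10,23): clear
  edge (10,23)–(2,19): clear
  midpoint (13,2) outside
  → clear
Obstacle 3 [(13,17) (20,15) (20,24)]:
  edge (13,17)–(20,15): clear
  edge (20,15)–(20,24): clear
  edge (20,24)–(13,17): clear
  midpoint (13,2) outside
  → clear
Obstacle 4 [(2,2) (10,0) (10,7) (2,10)]:
  edge (2,2)–(10,0): crosses AB
  edge (10,0)–(10,7): crosses AB
  edge (10,7)–(2,10): clear
  edge (2,10)–(2,2): clear
  → BLOCKED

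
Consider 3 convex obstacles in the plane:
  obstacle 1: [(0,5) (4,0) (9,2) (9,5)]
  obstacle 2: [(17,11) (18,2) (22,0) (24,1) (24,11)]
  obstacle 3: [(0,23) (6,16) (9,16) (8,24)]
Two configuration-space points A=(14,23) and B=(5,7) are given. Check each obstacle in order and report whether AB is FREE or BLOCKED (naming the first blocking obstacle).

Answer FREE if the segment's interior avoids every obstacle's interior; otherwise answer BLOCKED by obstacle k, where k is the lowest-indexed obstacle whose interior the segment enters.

Obstacle 1 [(0,5) (4,0) (9,2) (9,5)]:
  edge (0,5)–(4,0): clear
  edge (4,0)–(9,2): clear
  edge (9,2)–(9,5): clear
  edge (9,5)–(0,5): clear
  midpoint (19/2,15) outside
  → clear
Obstacle 2 [(17,11) (18,2) (22,0) (24,1) (24,11)]:
  edge (17,11)–(18,2): clear
  edge (18,2)–(22,0): clear
  edge (22,0)–(24,1): clear
  edge (24,1)–(24,11): clear
  edge (24,11)–(17,11): clear
  midpoint (19/2,15) outside
  → clear
Obstacle 3 [(0,23) (6,16) (9,16) (8,24)]:
  edge (0,23)–(6,16): clear
  edge (6,16)–(9,16): clear
  edge (9,16)–(8,24): clear
  edge (8,24)–(0,23): clear
  midpoint (19/2,15) outside
  → clear

FREE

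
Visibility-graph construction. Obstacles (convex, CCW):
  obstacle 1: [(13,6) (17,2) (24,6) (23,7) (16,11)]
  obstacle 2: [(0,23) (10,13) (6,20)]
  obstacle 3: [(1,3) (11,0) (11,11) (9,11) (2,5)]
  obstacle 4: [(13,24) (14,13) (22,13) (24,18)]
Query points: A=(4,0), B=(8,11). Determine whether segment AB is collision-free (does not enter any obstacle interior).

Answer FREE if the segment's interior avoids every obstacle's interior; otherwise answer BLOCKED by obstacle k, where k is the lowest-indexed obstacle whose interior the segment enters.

Obstacle 1 [(13,6) (17,2) (24,6) (23,7) (16,11)]:
  edge (13,6)–(17,2): clear
  edge (17,2)–(24,6): clear
  edge (24,6)–(23,7): clear
  edge (23,7)–(16,11): clear
  edge (16,11)–(13,6): clear
  midpoint (6,11/2) outside
  → clear
Obstacle 2 [(0,23) (10,13) (6,20)]:
  edge (0,23)–(10,13): clear
  edge (10,13)–(6,20): clear
  edge (6,20)–(0,23): clear
  midpoint (6,11/2) outside
  → clear
Obstacle 3 [(1,3) (11,0) (11,11) (9,11) (2,5)]:
  edge (1,3)–(11,0): crosses AB
  edge (11,0)–(11,11): clear
  edge (11,11)–(9,11): clear
  edge (9,11)–(2,5): crosses AB
  edge (2,5)–(1,3): clear
  → BLOCKED
Obstacle 4 [(13,24) (14,13) (22,13) (24,18)]:
  edge (13,24)–(14,13): clear
  edge (14,13)–(22,13): clear
  edge (22,13)–(24,18): clear
  edge (24,18)–(13,24): clear
  midpoint (6,11/2) outside
  → clear

BLOCKED by obstacle 3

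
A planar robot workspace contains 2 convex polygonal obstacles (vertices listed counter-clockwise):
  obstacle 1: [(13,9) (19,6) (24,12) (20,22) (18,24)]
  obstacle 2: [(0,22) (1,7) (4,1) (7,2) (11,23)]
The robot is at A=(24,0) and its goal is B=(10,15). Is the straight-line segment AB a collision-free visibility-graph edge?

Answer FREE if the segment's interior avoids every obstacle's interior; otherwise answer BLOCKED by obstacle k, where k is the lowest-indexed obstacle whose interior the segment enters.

Obstacle 1 [(13,9) (19,6) (24,12) (20,22) (18,24)]:
  edge (13,9)–(19,6): crosses AB
  edge (19,6)–(24,12): clear
  edge (24,12)–(20,22): clear
  edge (20,22)–(18,24): clear
  edge (18,24)–(13,9): crosses AB
  → BLOCKED
Obstacle 2 [(0,22) (1,7) (4,1) (7,2) (11,23)]:
  edge (0,22)–(1,7): clear
  edge (1,7)–(4,1): clear
  edge (4,1)–(7,2): clear
  edge (7,2)–(11,23): clear
  edge (11,23)–(0,22): clear
  midpoint (17,15/2) outside
  → clear

BLOCKED by obstacle 1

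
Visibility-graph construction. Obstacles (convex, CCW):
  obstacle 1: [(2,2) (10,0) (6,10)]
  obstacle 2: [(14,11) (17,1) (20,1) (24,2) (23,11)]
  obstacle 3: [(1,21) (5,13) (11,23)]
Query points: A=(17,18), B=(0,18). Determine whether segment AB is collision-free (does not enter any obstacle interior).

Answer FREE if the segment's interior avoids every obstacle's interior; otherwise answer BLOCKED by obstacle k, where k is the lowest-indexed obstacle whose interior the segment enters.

BLOCKED by obstacle 3

Obstacle 1 [(2,2) (10,0) (6,10)]:
  edge (2,2)–(10,0): clear
  edge (10,0)–(6,10): clear
  edge (6,10)–(2,2): clear
  midpoint (17/2,18) outside
  → clear
Obstacle 2 [(14,11) (17,1) (20,1) (24,2) (23,11)]:
  edge (14,11)–(17,1): clear
  edge (17,1)–(20,1): clear
  edge (20,1)–(24,2): clear
  edge (24,2)–(23,11): clear
  edge (23,11)–(14,11): clear
  midpoint (17/2,18) outside
  → clear
Obstacle 3 [(1,21) (5,13) (11,23)]:
  edge (1,21)–(5,13): crosses AB
  edge (5,13)–(11,23): crosses AB
  edge (11,23)–(1,21): clear
  → BLOCKED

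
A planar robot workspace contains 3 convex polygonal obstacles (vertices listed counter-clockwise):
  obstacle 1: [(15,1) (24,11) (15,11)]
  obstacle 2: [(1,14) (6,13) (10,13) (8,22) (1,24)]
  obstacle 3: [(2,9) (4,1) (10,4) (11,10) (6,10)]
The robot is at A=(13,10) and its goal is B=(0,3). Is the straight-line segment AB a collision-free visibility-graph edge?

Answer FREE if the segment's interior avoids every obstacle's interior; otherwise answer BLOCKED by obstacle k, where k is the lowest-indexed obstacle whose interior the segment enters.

BLOCKED by obstacle 3

Obstacle 1 [(15,1) (24,11) (15,11)]:
  edge (15,1)–(24,11): clear
  edge (24,11)–(15,11): clear
  edge (15,11)–(15,1): clear
  midpoint (13/2,13/2) outside
  → clear
Obstacle 2 [(1,14) (6,13) (10,13) (8,22) (1,24)]:
  edge (1,14)–(6,13): clear
  edge (6,13)–(10,13): clear
  edge (10,13)–(8,22): clear
  edge (8,22)–(1,24): clear
  edge (1,24)–(1,14): clear
  midpoint (13/2,13/2) outside
  → clear
Obstacle 3 [(2,9) (4,1) (10,4) (11,10) (6,10)]:
  edge (2,9)–(4,1): crosses AB
  edge (4,1)–(10,4): clear
  edge (10,4)–(11,10): crosses AB
  edge (11,10)–(6,10): clear
  edge (6,10)–(2,9): clear
  → BLOCKED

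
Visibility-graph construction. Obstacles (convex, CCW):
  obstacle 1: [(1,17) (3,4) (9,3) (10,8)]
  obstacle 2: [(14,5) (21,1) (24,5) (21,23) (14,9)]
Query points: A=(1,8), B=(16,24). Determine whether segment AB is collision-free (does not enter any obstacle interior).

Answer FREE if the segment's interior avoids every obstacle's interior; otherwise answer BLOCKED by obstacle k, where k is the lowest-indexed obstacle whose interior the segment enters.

Obstacle 1 [(1,17) (3,4) (9,3) (10,8)]:
  edge (1,17)–(3,4): crosses AB
  edge (3,4)–(9,3): clear
  edge (9,3)–(10,8): clear
  edge (10,8)–(1,17): crosses AB
  → BLOCKED
Obstacle 2 [(14,5) (21,1) (24,5) (21,23) (14,9)]:
  edge (14,5)–(21,1): clear
  edge (21,1)–(24,5): clear
  edge (24,5)–(21,23): clear
  edge (21,23)–(14,9): clear
  edge (14,9)–(14,5): clear
  midpoint (17/2,16) outside
  → clear

BLOCKED by obstacle 1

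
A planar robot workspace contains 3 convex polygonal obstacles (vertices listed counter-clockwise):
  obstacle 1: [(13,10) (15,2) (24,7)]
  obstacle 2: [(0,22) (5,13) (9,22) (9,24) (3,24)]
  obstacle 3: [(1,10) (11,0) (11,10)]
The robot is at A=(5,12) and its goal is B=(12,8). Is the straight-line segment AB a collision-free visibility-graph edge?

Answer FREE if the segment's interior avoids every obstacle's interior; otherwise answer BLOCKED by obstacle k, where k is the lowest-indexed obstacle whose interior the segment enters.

Obstacle 1 [(13,10) (15,2) (24,7)]:
  edge (13,10)–(15,2): clear
  edge (15,2)–(24,7): clear
  edge (24,7)–(13,10): clear
  midpoint (17/2,10) outside
  → clear
Obstacle 2 [(0,22) (5,13) (9,22) (9,24) (3,24)]:
  edge (0,22)–(5,13): clear
  edge (5,13)–(9,22): clear
  edge (9,22)–(9,24): clear
  edge (9,24)–(3,24): clear
  edge (3,24)–(0,22): clear
  midpoint (17/2,10) outside
  → clear
Obstacle 3 [(1,10) (11,0) (11,10)]:
  edge (1,10)–(11,0): clear
  edge (11,0)–(11,10): crosses AB
  edge (11,10)–(1,10): crosses AB
  → BLOCKED

BLOCKED by obstacle 3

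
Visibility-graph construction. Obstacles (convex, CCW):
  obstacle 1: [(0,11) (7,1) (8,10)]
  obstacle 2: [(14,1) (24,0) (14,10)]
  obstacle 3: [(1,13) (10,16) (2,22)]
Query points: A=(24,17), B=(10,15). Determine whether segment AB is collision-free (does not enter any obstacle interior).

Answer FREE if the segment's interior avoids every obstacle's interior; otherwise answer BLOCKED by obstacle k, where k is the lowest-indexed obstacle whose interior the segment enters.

FREE

Obstacle 1 [(0,11) (7,1) (8,10)]:
  edge (0,11)–(7,1): clear
  edge (7,1)–(8,10): clear
  edge (8,10)–(0,11): clear
  midpoint (17,16) outside
  → clear
Obstacle 2 [(14,1) (24,0) (14,10)]:
  edge (14,1)–(24,0): clear
  edge (24,0)–(14,10): clear
  edge (14,10)–(14,1): clear
  midpoint (17,16) outside
  → clear
Obstacle 3 [(1,13) (10,16) (2,22)]:
  edge (1,13)–(10,16): clear
  edge (10,16)–(2,22): clear
  edge (2,22)–(1,13): clear
  midpoint (17,16) outside
  → clear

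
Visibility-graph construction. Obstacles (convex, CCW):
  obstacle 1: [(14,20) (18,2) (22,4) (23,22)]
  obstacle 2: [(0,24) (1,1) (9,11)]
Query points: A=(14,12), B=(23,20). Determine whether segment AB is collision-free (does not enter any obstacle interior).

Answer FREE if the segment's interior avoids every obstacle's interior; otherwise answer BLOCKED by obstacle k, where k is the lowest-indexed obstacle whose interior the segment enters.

Obstacle 1 [(14,20) (18,2) (22,4) (23,22)]:
  edge (14,20)–(18,2): crosses AB
  edge (18,2)–(22,4): clear
  edge (22,4)–(23,22): crosses AB
  edge (23,22)–(14,20): clear
  → BLOCKED
Obstacle 2 [(0,24) (1,1) (9,11)]:
  edge (0,24)–(1,1): clear
  edge (1,1)–(9,11): clear
  edge (9,11)–(0,24): clear
  midpoint (37/2,16) outside
  → clear

BLOCKED by obstacle 1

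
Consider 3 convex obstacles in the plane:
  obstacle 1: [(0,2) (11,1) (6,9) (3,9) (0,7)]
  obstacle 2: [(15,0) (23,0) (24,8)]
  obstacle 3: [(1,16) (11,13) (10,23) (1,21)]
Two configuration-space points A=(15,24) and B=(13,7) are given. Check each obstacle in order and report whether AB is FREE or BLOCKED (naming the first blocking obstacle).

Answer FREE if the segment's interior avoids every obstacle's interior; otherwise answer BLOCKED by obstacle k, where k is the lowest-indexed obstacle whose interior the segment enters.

FREE

Obstacle 1 [(0,2) (11,1) (6,9) (3,9) (0,7)]:
  edge (0,2)–(11,1): clear
  edge (11,1)–(6,9): clear
  edge (6,9)–(3,9): clear
  edge (3,9)–(0,7): clear
  edge (0,7)–(0,2): clear
  midpoint (14,31/2) outside
  → clear
Obstacle 2 [(15,0) (23,0) (24,8)]:
  edge (15,0)–(23,0): clear
  edge (23,0)–(24,8): clear
  edge (24,8)–(15,0): clear
  midpoint (14,31/2) outside
  → clear
Obstacle 3 [(1,16) (11,13) (10,23) (1,21)]:
  edge (1,16)–(11,13): clear
  edge (11,13)–(10,23): clear
  edge (10,23)–(1,21): clear
  edge (1,21)–(1,16): clear
  midpoint (14,31/2) outside
  → clear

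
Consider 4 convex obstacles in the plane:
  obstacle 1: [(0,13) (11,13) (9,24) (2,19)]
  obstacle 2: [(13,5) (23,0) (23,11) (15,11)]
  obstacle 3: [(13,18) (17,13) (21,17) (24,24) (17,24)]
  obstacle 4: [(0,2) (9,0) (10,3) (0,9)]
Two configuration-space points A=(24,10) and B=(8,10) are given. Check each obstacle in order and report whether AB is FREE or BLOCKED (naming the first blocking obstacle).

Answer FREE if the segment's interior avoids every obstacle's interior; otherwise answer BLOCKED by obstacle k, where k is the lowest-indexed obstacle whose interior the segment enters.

BLOCKED by obstacle 2

Obstacle 1 [(0,13) (11,13) (9,24) (2,19)]:
  edge (0,13)–(11,13): clear
  edge (11,13)–(9,24): clear
  edge (9,24)–(2,19): clear
  edge (2,19)–(0,13): clear
  midpoint (16,10) outside
  → clear
Obstacle 2 [(13,5) (23,0) (23,11) (15,11)]:
  edge (13,5)–(23,0): clear
  edge (23,0)–(23,11): crosses AB
  edge (23,11)–(15,11): clear
  edge (15,11)–(13,5): crosses AB
  → BLOCKED
Obstacle 3 [(13,18) (17,13) (21,17) (24,24) (17,24)]:
  edge (13,18)–(17,13): clear
  edge (17,13)–(21,17): clear
  edge (21,17)–(24,24): clear
  edge (24,24)–(17,24): clear
  edge (17,24)–(13,18): clear
  midpoint (16,10) outside
  → clear
Obstacle 4 [(0,2) (9,0) (10,3) (0,9)]:
  edge (0,2)–(9,0): clear
  edge (9,0)–(10,3): clear
  edge (10,3)–(0,9): clear
  edge (0,9)–(0,2): clear
  midpoint (16,10) outside
  → clear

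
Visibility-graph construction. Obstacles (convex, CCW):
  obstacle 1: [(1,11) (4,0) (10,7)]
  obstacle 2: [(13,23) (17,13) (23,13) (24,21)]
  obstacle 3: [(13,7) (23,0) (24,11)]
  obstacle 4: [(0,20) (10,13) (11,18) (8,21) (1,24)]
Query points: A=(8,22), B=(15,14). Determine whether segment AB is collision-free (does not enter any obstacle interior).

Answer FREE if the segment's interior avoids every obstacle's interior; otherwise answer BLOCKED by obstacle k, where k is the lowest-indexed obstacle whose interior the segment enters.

Obstacle 1 [(1,11) (4,0) (10,7)]:
  edge (1,11)–(4,0): clear
  edge (4,0)–(10,7): clear
  edge (10,7)–(1,11): clear
  midpoint (23/2,18) outside
  → clear
Obstacle 2 [(13,23) (17,13) (23,13) (24,21)]:
  edge (13,23)–(17,13): clear
  edge (17,13)–(23,13): clear
  edge (23,13)–(24,21): clear
  edge (24,21)–(13,23): clear
  midpoint (23/2,18) outside
  → clear
Obstacle 3 [(13,7) (23,0) (24,11)]:
  edge (13,7)–(23,0): clear
  edge (23,0)–(24,11): clear
  edge (24,11)–(13,7): clear
  midpoint (23/2,18) outside
  → clear
Obstacle 4 [(0,20) (10,13) (11,18) (8,21) (1,24)]:
  edge (0,20)–(10,13): clear
  edge (10,13)–(11,18): clear
  edge (11,18)–(8,21): clear
  edge (8,21)–(1,24): clear
  edge (1,24)–(0,20): clear
  midpoint (23/2,18) outside
  → clear

FREE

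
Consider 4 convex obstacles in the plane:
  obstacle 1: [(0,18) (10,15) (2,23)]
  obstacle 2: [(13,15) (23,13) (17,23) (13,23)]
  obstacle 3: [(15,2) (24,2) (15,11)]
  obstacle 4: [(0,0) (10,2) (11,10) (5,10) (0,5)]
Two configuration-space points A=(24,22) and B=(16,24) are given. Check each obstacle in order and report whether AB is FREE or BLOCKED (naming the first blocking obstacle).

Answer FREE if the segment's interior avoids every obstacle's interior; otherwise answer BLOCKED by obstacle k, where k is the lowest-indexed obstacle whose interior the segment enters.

Obstacle 1 [(0,18) (10,15) (2,23)]:
  edge (0,18)–(10,15): clear
  edge (10,15)–(2,23): clear
  edge (2,23)–(0,18): clear
  midpoint (20,23) outside
  → clear
Obstacle 2 [(13,15) (23,13) (17,23) (13,23)]:
  edge (13,15)–(23,13): clear
  edge (23,13)–(17,23): clear
  edge (17,23)–(13,23): clear
  edge (13,23)–(13,15): clear
  midpoint (20,23) outside
  → clear
Obstacle 3 [(15,2) (24,2) (15,11)]:
  edge (15,2)–(24,2): clear
  edge (24,2)–(15,11): clear
  edge (15,11)–(15,2): clear
  midpoint (20,23) outside
  → clear
Obstacle 4 [(0,0) (10,2) (11,10) (5,10) (0,5)]:
  edge (0,0)–(10,2): clear
  edge (10,2)–(11,10): clear
  edge (11,10)–(5,10): clear
  edge (5,10)–(0,5): clear
  edge (0,5)–(0,0): clear
  midpoint (20,23) outside
  → clear

FREE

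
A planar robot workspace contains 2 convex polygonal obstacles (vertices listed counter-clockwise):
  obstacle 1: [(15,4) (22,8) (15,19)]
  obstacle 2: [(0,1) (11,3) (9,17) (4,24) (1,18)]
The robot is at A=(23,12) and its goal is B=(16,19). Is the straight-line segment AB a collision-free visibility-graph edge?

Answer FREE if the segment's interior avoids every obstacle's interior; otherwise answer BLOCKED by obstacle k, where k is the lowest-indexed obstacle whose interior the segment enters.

FREE

Obstacle 1 [(15,4) (22,8) (15,19)]:
  edge (15,4)–(22,8): clear
  edge (22,8)–(15,19): clear
  edge (15,19)–(15,4): clear
  midpoint (39/2,31/2) outside
  → clear
Obstacle 2 [(0,1) (11,3) (9,17) (4,24) (1,18)]:
  edge (0,1)–(11,3): clear
  edge (11,3)–(9,17): clear
  edge (9,17)–(4,24): clear
  edge (4,24)–(1,18): clear
  edge (1,18)–(0,1): clear
  midpoint (39/2,31/2) outside
  → clear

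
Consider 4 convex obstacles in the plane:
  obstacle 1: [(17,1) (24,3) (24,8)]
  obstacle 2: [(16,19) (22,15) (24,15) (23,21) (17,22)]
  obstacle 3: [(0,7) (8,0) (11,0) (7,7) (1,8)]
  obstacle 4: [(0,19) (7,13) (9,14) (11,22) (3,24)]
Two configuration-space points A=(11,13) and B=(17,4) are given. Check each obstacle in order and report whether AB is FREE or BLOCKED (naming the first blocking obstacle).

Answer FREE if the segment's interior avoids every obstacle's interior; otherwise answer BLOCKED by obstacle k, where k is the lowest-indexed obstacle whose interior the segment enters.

FREE

Obstacle 1 [(17,1) (24,3) (24,8)]:
  edge (17,1)–(24,3): clear
  edge (24,3)–(24,8): clear
  edge (24,8)–(17,1): clear
  midpoint (14,17/2) outside
  → clear
Obstacle 2 [(16,19) (22,15) (24,15) (23,21) (17,22)]:
  edge (16,19)–(22,15): clear
  edge (22,15)–(24,15): clear
  edge (24,15)–(23,21): clear
  edge (23,21)–(17,22): clear
  edge (17,22)–(16,19): clear
  midpoint (14,17/2) outside
  → clear
Obstacle 3 [(0,7) (8,0) (11,0) (7,7) (1,8)]:
  edge (0,7)–(8,0): clear
  edge (8,0)–(11,0): clear
  edge (11,0)–(7,7): clear
  edge (7,7)–(1,8): clear
  edge (1,8)–(0,7): clear
  midpoint (14,17/2) outside
  → clear
Obstacle 4 [(0,19) (7,13) (9,14) (11,22) (3,24)]:
  edge (0,19)–(7,13): clear
  edge (7,13)–(9,14): clear
  edge (9,14)–(11,22): clear
  edge (11,22)–(3,24): clear
  edge (3,24)–(0,19): clear
  midpoint (14,17/2) outside
  → clear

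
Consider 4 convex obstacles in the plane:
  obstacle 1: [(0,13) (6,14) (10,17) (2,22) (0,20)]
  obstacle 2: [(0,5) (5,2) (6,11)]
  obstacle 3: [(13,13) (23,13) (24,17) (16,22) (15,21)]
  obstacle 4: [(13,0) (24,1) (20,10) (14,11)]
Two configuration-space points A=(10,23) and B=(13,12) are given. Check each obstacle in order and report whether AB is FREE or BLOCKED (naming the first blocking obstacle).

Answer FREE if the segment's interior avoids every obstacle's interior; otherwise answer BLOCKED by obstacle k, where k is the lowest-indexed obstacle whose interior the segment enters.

Obstacle 1 [(0,13) (6,14) (10,17) (2,22) (0,20)]:
  edge (0,13)–(6,14): clear
  edge (6,14)–(10,17): clear
  edge (10,17)–(2,22): clear
  edge (2,22)–(0,20): clear
  edge (0,20)–(0,13): clear
  midpoint (23/2,35/2) outside
  → clear
Obstacle 2 [(0,5) (5,2) (6,11)]:
  edge (0,5)–(5,2): clear
  edge (5,2)–(6,11): clear
  edge (6,11)–(0,5): clear
  midpoint (23/2,35/2) outside
  → clear
Obstacle 3 [(13,13) (23,13) (24,17) (16,22) (15,21)]:
  edge (13,13)–(23,13): clear
  edge (23,13)–(24,17): clear
  edge (24,17)–(16,22): clear
  edge (16,22)–(15,21): clear
  edge (15,21)–(13,13): clear
  midpoint (23/2,35/2) outside
  → clear
Obstacle 4 [(13,0) (24,1) (20,10) (14,11)]:
  edge (13,0)–(24,1): clear
  edge (24,1)–(20,10): clear
  edge (20,10)–(14,11): clear
  edge (14,11)–(13,0): clear
  midpoint (23/2,35/2) outside
  → clear

FREE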